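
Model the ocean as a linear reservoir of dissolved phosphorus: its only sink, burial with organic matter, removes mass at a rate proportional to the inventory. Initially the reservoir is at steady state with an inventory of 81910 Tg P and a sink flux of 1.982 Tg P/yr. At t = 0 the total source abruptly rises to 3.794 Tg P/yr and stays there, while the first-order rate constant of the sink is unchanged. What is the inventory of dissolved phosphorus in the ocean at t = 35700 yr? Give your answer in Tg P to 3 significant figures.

Residence time τ = M₀/F₀ = 41330 yr. The eventual steady state is M_∞ = M₀·(F₁/F₀) = 81910 × 3.794/1.982 = 156790 Tg P.
The anomaly ΔM(t) = M(t) − M_∞ decays as ΔM₀·e^(−t/τ) with ΔM₀ = 81910 − 156790 = −74880 Tg P.
At t = 35700 yr, e^(−t/τ) = e^(−0.8638) = 0.4215, so ΔM = −31570 Tg P and M = 156790 − 31570 = 125230 Tg P.

125000 Tg P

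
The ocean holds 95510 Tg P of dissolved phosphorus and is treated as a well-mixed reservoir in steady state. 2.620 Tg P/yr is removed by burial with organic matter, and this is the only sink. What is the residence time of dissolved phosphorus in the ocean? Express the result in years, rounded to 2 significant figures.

τ = M / F = 95510 / 2.620 = 36450 yr.

36000 yr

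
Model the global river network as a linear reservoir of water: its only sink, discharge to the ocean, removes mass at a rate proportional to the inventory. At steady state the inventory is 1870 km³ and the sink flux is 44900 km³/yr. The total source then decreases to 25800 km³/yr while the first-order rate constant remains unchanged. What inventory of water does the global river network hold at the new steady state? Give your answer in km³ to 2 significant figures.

1100 km³

Rate constant k = F/M = 44900 / 1870 = 24.01 yr⁻¹.
At the new steady state, source = k·M_new ⇒ M_new = 25800 / 24.01 = 1075 km³.
(Equivalently M_new = M × F_new/F_old = 1870 × 25800/44900.)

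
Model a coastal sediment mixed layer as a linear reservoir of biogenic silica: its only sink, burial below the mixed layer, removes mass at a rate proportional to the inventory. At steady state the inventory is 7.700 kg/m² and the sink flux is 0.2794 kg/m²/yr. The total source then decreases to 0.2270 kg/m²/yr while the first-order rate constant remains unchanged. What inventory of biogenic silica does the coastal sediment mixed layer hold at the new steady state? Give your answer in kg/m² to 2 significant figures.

Rate constant k = F/M = 0.2794 / 7.700 = 0.03629 yr⁻¹.
At the new steady state, source = k·M_new ⇒ M_new = 0.2270 / 0.03629 = 6.256 kg/m².
(Equivalently M_new = M × F_new/F_old = 7.700 × 0.2270/0.2794.)

6.3 kg/m²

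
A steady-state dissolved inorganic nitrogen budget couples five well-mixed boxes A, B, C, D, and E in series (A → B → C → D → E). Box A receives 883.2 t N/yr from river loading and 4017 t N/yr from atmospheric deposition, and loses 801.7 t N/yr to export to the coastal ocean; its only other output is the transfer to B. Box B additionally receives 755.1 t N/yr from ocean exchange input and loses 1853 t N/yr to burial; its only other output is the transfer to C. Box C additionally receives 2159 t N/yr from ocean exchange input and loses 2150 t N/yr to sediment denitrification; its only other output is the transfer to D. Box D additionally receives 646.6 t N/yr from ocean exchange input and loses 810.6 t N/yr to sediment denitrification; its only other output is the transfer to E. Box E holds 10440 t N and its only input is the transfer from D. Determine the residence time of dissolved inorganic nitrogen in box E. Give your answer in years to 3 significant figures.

Box A: F(A→B) = (883.2 + 4017) − 801.7 = 4098.5 t N/yr.
Box B: F(B→C) = (4098.5 + 755.1) − 1853 = 3000.6 t N/yr.
Box C: F(C→D) = (3000.6 + 2159) − 2150 = 3009.6 t N/yr.
Box D: F(D→E) = (3009.6 + 646.6) − 810.6 = 2845.6 t N/yr.
Box E throughput = its input = 2845.6 t N/yr; τ = 10440 / 2845.6 = 3.669 yr.

3.67 yr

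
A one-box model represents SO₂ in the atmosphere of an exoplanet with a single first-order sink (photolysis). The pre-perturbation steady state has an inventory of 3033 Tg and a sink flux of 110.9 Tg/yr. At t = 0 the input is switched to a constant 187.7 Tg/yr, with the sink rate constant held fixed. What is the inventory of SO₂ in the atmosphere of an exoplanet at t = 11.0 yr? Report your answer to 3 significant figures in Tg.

The sink rate constant is k = F₀/M₀ = 110.9/3033 = 0.03656 yr⁻¹.
Solving dM/dt = F₁ − kM with M(0) = M₀ gives M(t) = F₁/k + (M₀ − F₁/k)·e^(−kt).
F₁/k = 187.7/0.03656 = 5133.4 Tg; kt = 0.03656 × 11.0 = 0.4022, e^(−kt) = 0.6688.
M(11.0) = 5133.4 + (3033 − 5133.4) × 0.6688 = 5133.4 − 1405 = 3728.6 Tg.

3730 Tg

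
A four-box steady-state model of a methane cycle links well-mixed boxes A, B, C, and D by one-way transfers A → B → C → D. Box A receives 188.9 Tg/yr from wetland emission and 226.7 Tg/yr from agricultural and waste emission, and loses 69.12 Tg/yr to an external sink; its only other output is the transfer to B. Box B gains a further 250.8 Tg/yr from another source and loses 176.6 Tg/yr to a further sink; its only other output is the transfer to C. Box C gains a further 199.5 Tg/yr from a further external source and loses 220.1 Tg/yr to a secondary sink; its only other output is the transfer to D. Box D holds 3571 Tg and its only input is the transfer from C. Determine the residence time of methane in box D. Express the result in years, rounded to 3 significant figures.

Box A: F(A→B) = (188.9 + 226.7) − 69.12 = 346.48 Tg/yr.
Box B: F(B→C) = (346.48 + 250.8) − 176.6 = 420.68 Tg/yr.
Box C: F(C→D) = (420.68 + 199.5) − 220.1 = 400.08 Tg/yr.
Box D throughput = its input = 400.08 Tg/yr; τ = 3571 / 400.08 = 8.926 yr.

8.93 yr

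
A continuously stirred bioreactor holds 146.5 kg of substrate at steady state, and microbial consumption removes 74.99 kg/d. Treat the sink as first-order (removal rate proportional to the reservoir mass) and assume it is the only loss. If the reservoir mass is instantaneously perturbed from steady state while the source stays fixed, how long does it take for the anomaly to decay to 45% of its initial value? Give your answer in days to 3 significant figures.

For a linear reservoir the anomaly decays as exp(−t/τ) with τ = M/F = 146.5/74.99 = 1.954 d.
exp(−t/τ) = 0.45 ⇒ t = −τ ln(0.45) = 1.954 × 0.7985 = 1.560 d.

1.56 d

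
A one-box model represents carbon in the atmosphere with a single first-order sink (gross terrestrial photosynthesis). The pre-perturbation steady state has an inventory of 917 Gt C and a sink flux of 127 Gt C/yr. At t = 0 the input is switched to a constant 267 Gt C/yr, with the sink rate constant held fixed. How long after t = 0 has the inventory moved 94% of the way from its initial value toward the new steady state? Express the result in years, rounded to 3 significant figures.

20.3 yr

τ = M₀/F₀ = 917/127 = 7.220 yr.
The remaining gap fraction is e^(−t/τ); 94% covered ⇒ e^(−t/τ) = 0.0600.
t = −τ ln(0.0600) = 7.220 × 2.813 = 20.31 yr.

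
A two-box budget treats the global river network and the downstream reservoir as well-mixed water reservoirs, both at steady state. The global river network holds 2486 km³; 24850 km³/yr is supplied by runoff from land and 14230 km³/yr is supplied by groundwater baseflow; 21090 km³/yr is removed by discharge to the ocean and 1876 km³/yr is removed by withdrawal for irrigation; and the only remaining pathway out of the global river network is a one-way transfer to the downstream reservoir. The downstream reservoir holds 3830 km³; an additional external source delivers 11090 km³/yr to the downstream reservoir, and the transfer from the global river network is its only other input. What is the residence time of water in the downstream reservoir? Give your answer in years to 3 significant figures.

0.141 yr

Balance the global river network: ΣF_in = 24850 + 14230 = 39080 km³/yr.
Transfer to the downstream reservoir = ΣF_in − (21090 + 1876) = 16114 km³/yr.
Total input to the downstream reservoir = 16114 + 11090 = 27204 km³/yr; at steady state this equals its total output.
τ = M / F = 3830 / 27204 = 0.1408 yr.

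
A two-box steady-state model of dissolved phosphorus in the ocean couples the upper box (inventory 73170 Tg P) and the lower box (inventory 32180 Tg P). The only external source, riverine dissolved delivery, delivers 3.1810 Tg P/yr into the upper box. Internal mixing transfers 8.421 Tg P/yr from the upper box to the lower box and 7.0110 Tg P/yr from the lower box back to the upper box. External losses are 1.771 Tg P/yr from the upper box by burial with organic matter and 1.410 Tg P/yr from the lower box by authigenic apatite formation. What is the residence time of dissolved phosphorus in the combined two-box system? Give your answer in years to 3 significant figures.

33100 yr

For the system as a whole, the A↔B exchange is internal and contributes nothing to the throughput; only the external sinks remove mass.
M_total = 73170 + 32180 = 105350 Tg P.
ΣF_external_out = 1.771 + 1.410 = 3.1810 Tg P/yr.
τ = M_total / ΣF_ext = 105350 / 3.1810 = 33120 yr.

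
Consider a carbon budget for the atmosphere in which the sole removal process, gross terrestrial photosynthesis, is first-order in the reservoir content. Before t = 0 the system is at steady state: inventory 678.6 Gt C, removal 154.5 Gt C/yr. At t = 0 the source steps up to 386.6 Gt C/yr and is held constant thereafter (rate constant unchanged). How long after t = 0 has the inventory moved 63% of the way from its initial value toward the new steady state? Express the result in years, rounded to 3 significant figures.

4.37 yr

τ = M₀/F₀ = 678.6/154.5 = 4.392 yr.
The remaining gap fraction is e^(−t/τ); 63% covered ⇒ e^(−t/τ) = 0.370.
t = −τ ln(0.370) = 4.392 × 0.9943 = 4.367 yr.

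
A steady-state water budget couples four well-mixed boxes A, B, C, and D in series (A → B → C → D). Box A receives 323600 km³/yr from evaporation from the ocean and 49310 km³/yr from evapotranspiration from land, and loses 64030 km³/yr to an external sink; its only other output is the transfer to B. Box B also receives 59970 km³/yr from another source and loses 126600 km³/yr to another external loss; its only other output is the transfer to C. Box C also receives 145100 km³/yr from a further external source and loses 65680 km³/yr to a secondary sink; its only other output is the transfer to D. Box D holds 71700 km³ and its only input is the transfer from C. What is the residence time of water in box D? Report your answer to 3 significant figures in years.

0.223 yr

Box A: F(A→B) = (323600 + 49310) − 64030 = 308880 km³/yr.
Box B: F(B→C) = (308880 + 59970) − 126600 = 242250 km³/yr.
Box C: F(C→D) = (242250 + 145100) − 65680 = 321670 km³/yr.
Box D throughput = its input = 321670 km³/yr; τ = 71700 / 321670 = 0.2229 yr.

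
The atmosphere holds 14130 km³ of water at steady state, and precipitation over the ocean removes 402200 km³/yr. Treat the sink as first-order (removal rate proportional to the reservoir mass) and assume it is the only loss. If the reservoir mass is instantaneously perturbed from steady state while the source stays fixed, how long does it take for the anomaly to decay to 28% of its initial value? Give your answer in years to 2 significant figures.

For a linear reservoir the anomaly decays as exp(−t/τ) with τ = M/F = 14130/402200 = 0.03513 yr.
exp(−t/τ) = 0.28 ⇒ t = −τ ln(0.28) = 0.03513 × 1.273 = 0.04472 yr.

0.045 yr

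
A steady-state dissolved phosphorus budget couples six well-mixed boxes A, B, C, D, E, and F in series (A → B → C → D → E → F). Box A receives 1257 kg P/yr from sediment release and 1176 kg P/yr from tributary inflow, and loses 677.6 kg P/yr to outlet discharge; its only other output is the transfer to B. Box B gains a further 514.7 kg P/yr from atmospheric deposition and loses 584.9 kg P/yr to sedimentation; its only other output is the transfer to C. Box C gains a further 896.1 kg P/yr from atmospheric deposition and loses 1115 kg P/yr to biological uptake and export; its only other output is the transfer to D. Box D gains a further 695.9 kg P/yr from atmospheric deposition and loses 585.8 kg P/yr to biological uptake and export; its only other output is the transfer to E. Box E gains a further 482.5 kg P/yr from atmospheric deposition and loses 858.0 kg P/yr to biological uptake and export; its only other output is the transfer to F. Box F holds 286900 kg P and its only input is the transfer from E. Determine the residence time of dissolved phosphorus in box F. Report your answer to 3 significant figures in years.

Box A: F(A→B) = (1257 + 1176) − 677.6 = 1755.4 kg P/yr.
Box B: F(B→C) = (1755.4 + 514.7) − 584.9 = 1685.2 kg P/yr.
Box C: F(C→D) = (1685.2 + 896.1) − 1115 = 1466.3 kg P/yr.
Box D: F(D→E) = (1466.3 + 695.9) − 585.8 = 1576.4 kg P/yr.
Box E: F(E→F) = (1576.4 + 482.5) − 858.0 = 1200.9 kg P/yr.
Box F throughput = its input = 1200.9 kg P/yr; τ = 286900 / 1200.9 = 238.9 yr.

239 yr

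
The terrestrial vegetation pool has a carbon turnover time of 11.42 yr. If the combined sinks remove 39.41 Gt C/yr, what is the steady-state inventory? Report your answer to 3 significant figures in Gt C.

τ = M/F ⇒ M = τ × F = 11.42 × 39.41 = 450.1 Gt C.

450 Gt C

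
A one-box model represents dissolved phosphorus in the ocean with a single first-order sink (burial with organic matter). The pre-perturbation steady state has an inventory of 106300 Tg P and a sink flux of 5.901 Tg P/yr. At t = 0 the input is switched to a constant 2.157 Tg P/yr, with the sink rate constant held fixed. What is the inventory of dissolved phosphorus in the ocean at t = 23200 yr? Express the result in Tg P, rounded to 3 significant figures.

57500 Tg P

τ = M₀/F₀ = 106300/5.901 = 18010 yr; rate constant k = 1/τ.
New steady state M_∞ = F₁/k = F₁·τ = 2.157 × 18010 = 38856 Tg P.
M(t) = M_∞ + (M₀ − M_∞)·e^(−t/τ); t/τ = 23200/18010 = 1.288, so e^(−t/τ) = 0.2759.
M(t) = 38856 + 67440 × 0.2759 = 57460 Tg P.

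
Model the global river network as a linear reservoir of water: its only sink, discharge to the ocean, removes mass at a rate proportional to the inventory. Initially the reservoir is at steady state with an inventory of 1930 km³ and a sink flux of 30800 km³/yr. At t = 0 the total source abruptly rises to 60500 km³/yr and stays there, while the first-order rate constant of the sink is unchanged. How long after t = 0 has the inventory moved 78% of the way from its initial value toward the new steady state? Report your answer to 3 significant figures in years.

τ = M₀/F₀ = 1930/30800 = 0.06266 yr.
The remaining gap fraction is e^(−t/τ); 78% covered ⇒ e^(−t/τ) = 0.220.
t = −τ ln(0.220) = 0.06266 × 1.514 = 0.09488 yr.

0.0949 yr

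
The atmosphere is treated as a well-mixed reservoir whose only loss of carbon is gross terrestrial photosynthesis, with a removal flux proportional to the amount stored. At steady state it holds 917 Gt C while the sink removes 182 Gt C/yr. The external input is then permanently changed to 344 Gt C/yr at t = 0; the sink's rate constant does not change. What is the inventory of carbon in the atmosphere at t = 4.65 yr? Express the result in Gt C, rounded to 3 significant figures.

1410 Gt C

τ = M₀/F₀ = 917/182 = 5.038 yr; rate constant k = 1/τ.
New steady state M_∞ = F₁/k = F₁·τ = 344 × 5.038 = 1733.2 Gt C.
M(t) = M_∞ + (M₀ − M_∞)·e^(−t/τ); t/τ = 4.65/5.038 = 0.9229, so e^(−t/τ) = 0.3974.
M(t) = 1733.2 − 816.2 × 0.3974 = 1408.9 Gt C.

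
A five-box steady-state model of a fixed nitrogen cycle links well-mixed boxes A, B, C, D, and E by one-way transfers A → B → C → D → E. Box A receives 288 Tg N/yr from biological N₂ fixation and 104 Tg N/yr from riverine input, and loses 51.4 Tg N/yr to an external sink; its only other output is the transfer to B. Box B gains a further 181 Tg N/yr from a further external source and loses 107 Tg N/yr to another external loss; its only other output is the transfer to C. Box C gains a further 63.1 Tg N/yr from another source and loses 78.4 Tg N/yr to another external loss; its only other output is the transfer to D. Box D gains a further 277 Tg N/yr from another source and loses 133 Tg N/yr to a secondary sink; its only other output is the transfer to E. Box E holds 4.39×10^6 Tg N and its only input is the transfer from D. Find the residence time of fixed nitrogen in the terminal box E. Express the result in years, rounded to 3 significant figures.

8080 yr

Box A: F(A→B) = (288 + 104) − 51.4 = 340.60 Tg N/yr.
Box B: F(B→C) = (340.60 + 181) − 107 = 414.60 Tg N/yr.
Box C: F(C→D) = (414.60 + 63.1) − 78.4 = 399.30 Tg N/yr.
Box D: F(D→E) = (399.30 + 277) − 133 = 543.30 Tg N/yr.
Box E throughput = its input = 543.30 Tg N/yr; τ = 4.39×10^6 / 543.30 = 8080 yr.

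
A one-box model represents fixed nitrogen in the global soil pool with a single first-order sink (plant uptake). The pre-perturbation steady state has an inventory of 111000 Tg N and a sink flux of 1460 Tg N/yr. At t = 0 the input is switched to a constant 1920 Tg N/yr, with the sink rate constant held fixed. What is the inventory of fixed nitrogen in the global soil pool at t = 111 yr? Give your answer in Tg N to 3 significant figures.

138000 Tg N

Residence time τ = M₀/F₀ = 76.03 yr. The eventual steady state is M_∞ = M₀·(F₁/F₀) = 111000 × 1920/1460 = 145970 Tg N.
The anomaly ΔM(t) = M(t) − M_∞ decays as ΔM₀·e^(−t/τ) with ΔM₀ = 111000 − 145970 = −34970 Tg N.
At t = 111 yr, e^(−t/τ) = e^(−1.460) = 0.2322, so ΔM = −8122 Tg N and M = 145970 − 8122 = 137850 Tg N.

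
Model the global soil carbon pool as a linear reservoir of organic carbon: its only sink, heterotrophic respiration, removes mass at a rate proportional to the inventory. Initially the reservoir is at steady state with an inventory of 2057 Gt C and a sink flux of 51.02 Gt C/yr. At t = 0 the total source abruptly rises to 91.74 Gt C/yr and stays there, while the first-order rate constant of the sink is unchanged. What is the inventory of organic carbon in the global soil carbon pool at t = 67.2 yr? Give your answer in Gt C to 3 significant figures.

3390 Gt C

Residence time τ = M₀/F₀ = 40.32 yr. The eventual steady state is M_∞ = M₀·(F₁/F₀) = 2057 × 91.74/51.02 = 3698.7 Gt C.
The anomaly ΔM(t) = M(t) − M_∞ decays as ΔM₀·e^(−t/τ) with ΔM₀ = 2057 − 3698.7 = −1642 Gt C.
At t = 67.2 yr, e^(−t/τ) = e^(−1.667) = 0.1889, so ΔM = −310.1 Gt C and M = 3698.7 − 310.1 = 3388.7 Gt C.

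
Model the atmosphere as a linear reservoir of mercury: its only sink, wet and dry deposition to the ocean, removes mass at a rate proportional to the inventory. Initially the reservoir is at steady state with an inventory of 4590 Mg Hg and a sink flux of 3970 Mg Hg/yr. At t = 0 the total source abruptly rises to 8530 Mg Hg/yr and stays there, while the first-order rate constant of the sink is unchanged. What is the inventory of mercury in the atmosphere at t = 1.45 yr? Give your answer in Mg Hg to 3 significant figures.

τ = M₀/F₀ = 4590/3970 = 1.156 yr; rate constant k = 1/τ.
New steady state M_∞ = F₁/k = F₁·τ = 8530 × 1.156 = 9862.1 Mg Hg.
M(t) = M_∞ + (M₀ − M_∞)·e^(−t/τ); t/τ = 1.45/1.156 = 1.254, so e^(−t/τ) = 0.2853.
M(t) = 9862.1 − 5272 × 0.2853 = 8357.9 Mg Hg.

8360 Mg Hg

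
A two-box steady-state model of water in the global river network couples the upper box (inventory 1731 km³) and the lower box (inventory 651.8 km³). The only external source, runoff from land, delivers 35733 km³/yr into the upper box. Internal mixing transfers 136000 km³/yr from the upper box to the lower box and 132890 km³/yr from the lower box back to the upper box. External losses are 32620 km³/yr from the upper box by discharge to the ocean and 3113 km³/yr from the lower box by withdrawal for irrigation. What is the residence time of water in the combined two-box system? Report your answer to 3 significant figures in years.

0.0667 yr

Treat the two boxes together as one reservoir: the mixing fluxes between them are internal recycling, so τ = ΣM / Σ(external losses).
M_total = 1731 + 651.8 = 2382.8 km³.
ΣF_external_out = 32620 + 3113 = 35733 km³/yr.
τ = M_total / ΣF_ext = 2382.8 / 35733 = 0.06668 yr.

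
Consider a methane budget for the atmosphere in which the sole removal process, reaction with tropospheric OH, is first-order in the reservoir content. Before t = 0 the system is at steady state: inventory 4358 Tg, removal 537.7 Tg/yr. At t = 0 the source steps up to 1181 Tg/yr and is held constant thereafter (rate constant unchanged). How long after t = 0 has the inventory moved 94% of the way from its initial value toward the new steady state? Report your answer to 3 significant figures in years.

22.8 yr

τ = M₀/F₀ = 4358/537.7 = 8.105 yr.
The remaining gap fraction is e^(−t/τ); 94% covered ⇒ e^(−t/τ) = 0.0600.
t = −τ ln(0.0600) = 8.105 × 2.813 = 22.80 yr.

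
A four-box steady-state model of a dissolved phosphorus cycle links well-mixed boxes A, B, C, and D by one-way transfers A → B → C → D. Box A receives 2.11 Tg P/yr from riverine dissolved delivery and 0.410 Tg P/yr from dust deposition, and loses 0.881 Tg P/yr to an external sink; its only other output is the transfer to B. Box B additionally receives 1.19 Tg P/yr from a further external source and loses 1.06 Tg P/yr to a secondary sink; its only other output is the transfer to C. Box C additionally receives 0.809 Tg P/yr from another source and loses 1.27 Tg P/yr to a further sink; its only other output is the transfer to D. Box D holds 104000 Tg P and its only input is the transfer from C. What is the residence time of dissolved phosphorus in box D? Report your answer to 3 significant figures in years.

79500 yr

Box A: F(A→B) = (2.11 + 0.410) − 0.881 = 1.6390 Tg P/yr.
Box B: F(B→C) = (1.6390 + 1.19) − 1.06 = 1.7690 Tg P/yr.
Box C: F(C→D) = (1.7690 + 0.809) − 1.27 = 1.3080 Tg P/yr.
Box D throughput = its input = 1.3080 Tg P/yr; τ = 104000 / 1.3080 = 79510 yr.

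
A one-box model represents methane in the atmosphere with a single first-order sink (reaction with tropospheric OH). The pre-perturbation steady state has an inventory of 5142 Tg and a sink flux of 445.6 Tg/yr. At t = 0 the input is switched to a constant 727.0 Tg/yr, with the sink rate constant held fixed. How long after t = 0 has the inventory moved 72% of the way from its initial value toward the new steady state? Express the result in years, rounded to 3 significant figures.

14.7 yr

τ = M₀/F₀ = 5142/445.6 = 11.54 yr.
The remaining gap fraction is e^(−t/τ); 72% covered ⇒ e^(−t/τ) = 0.280.
t = −τ ln(0.280) = 11.54 × 1.273 = 14.69 yr.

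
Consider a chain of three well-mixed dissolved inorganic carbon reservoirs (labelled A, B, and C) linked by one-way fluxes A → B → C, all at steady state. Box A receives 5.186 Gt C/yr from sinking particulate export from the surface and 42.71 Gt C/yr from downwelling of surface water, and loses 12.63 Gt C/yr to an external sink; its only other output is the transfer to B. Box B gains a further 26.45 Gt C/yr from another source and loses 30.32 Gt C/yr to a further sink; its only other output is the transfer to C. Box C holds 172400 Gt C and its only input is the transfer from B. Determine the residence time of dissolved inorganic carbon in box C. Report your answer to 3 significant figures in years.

Box A: F(A→B) = (5.186 + 42.71) − 12.63 = 35.266 Gt C/yr.
Box B: F(B→C) = (35.266 + 26.45) − 30.32 = 31.396 Gt C/yr.
Box C throughput = its input = 31.396 Gt C/yr; τ = 172400 / 31.396 = 5491 yr.

5490 yr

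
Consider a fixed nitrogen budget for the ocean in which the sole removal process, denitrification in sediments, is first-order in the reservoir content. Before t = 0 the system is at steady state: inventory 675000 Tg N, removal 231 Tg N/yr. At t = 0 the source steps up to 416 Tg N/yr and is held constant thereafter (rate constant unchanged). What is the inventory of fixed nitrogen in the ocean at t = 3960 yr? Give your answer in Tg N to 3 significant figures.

1.08×10^6 Tg N

The sink rate constant is k = F₀/M₀ = 231/675000 = 0.0003422 yr⁻¹.
Solving dM/dt = F₁ − kM with M(0) = M₀ gives M(t) = F₁/k + (M₀ − F₁/k)·e^(−kt).
F₁/k = 416/0.0003422 = 1.2156×10^6 Tg N; kt = 0.0003422 × 3960 = 1.355, e^(−kt) = 0.2579.
M(3960) = 1.2156×10^6 + (675000 − 1.2156×10^6) × 0.2579 = 1.2156×10^6 − 139400 = 1.0762×10^6 Tg N.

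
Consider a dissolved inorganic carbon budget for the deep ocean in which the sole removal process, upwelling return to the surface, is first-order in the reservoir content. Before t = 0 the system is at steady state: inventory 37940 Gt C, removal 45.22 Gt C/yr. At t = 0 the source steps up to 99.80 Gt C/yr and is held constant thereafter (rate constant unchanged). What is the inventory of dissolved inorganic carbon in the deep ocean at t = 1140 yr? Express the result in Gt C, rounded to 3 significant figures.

72000 Gt C

τ = M₀/F₀ = 37940/45.22 = 839.0 yr; rate constant k = 1/τ.
New steady state M_∞ = F₁/k = F₁·τ = 99.80 × 839.0 = 83733 Gt C.
M(t) = M_∞ + (M₀ − M_∞)·e^(−t/τ); t/τ = 1140/839.0 = 1.359, so e^(−t/τ) = 0.2570.
M(t) = 83733 − 45790 × 0.2570 = 71965 Gt C.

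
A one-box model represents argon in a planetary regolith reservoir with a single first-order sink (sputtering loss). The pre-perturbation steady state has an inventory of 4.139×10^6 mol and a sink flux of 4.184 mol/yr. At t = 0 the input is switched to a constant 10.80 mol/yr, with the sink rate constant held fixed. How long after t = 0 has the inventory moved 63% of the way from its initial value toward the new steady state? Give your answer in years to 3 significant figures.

984000 yr

τ = M₀/F₀ = 4.139×10^6/4.184 = 989200 yr.
The remaining gap fraction is e^(−t/τ); 63% covered ⇒ e^(−t/τ) = 0.370.
t = −τ ln(0.370) = 989200 × 0.9943 = 983600 yr.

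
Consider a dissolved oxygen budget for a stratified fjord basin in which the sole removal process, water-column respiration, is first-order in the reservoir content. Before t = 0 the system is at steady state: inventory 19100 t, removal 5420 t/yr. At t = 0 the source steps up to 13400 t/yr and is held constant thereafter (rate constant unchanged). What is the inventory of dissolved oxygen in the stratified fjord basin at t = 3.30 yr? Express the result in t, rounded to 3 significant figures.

τ = M₀/F₀ = 19100/5420 = 3.524 yr; rate constant k = 1/τ.
New steady state M_∞ = F₁/k = F₁·τ = 13400 × 3.524 = 47221 t.
M(t) = M_∞ + (M₀ − M_∞)·e^(−t/τ); t/τ = 3.30/3.524 = 0.9364, so e^(−t/τ) = 0.3920.
M(t) = 47221 − 28120 × 0.3920 = 36197 t.

36200 t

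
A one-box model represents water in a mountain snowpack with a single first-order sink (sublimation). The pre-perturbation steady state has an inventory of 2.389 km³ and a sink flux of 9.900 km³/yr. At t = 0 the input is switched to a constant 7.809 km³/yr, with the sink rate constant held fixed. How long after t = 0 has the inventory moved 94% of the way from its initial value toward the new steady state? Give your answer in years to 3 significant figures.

0.679 yr

τ = M₀/F₀ = 2.389/9.900 = 0.2413 yr.
The remaining gap fraction is e^(−t/τ); 94% covered ⇒ e^(−t/τ) = 0.0600.
t = −τ ln(0.0600) = 0.2413 × 2.813 = 0.6789 yr.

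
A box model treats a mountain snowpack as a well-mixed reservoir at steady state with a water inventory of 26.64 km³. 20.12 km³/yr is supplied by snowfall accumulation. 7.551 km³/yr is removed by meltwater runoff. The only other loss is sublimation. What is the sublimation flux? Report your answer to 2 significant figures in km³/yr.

At steady state ΣF_in = ΣF_out.
ΣF_in = 20.120 km³/yr.
Sublimation flux = ΣF_in − (7.551) = 20.120 − 7.551 = 12.57 km³/yr.

13 km³/yr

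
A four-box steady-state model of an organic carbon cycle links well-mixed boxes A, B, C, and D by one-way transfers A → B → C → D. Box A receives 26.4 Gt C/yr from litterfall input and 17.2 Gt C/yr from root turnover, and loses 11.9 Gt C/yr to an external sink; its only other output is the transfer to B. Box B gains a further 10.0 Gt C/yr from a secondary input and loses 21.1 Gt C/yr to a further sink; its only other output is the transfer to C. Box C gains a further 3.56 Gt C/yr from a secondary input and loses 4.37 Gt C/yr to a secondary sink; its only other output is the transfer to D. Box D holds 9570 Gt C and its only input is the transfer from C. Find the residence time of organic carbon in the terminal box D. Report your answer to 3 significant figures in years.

484 yr

Box A: F(A→B) = (26.4 + 17.2) − 11.9 = 31.700 Gt C/yr.
Box B: F(B→C) = (31.700 + 10.0) − 21.1 = 20.600 Gt C/yr.
Box C: F(C→D) = (20.600 + 3.56) − 4.37 = 19.790 Gt C/yr.
Box D throughput = its input = 19.790 Gt C/yr; τ = 9570 / 19.790 = 483.6 yr.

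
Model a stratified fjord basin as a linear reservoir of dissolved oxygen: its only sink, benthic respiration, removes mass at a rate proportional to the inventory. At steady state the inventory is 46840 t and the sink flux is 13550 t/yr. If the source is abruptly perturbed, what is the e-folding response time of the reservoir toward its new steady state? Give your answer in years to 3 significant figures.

For a linear reservoir the response time equals the residence time τ = M/F.
τ = 46840 / 13550 = 3.457 yr.

3.46 yr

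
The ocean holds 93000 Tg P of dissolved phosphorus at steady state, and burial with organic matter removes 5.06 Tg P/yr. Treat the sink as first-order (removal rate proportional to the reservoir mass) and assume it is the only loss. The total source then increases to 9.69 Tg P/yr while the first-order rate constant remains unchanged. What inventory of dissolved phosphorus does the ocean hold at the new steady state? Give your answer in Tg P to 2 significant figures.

Rate constant k = F/M = 5.06 / 93000 = 5.441×10^-5 yr⁻¹.
At the new steady state, source = k·M_new ⇒ M_new = 9.69 / 5.441×10^-5 = 178100 Tg P.
(Equivalently M_new = M × F_new/F_old = 93000 × 9.69/5.06.)

180000 Tg P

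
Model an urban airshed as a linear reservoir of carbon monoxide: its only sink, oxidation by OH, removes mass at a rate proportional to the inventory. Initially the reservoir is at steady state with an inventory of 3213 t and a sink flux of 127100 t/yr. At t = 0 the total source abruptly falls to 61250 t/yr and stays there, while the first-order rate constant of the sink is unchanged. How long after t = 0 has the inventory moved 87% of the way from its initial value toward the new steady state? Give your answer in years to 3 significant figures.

τ = M₀/F₀ = 3213/127100 = 0.02528 yr.
The remaining gap fraction is e^(−t/τ); 87% covered ⇒ e^(−t/τ) = 0.130.
t = −τ ln(0.130) = 0.02528 × 2.040 = 0.05158 yr.

0.0516 yr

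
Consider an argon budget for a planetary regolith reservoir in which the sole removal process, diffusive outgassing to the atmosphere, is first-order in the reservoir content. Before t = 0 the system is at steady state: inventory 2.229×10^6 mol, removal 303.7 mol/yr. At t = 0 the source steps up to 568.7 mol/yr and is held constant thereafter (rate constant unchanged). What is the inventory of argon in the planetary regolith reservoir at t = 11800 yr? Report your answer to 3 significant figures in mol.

3.78×10^6 mol

τ = M₀/F₀ = 2.229×10^6/303.7 = 7339 yr; rate constant k = 1/τ.
New steady state M_∞ = F₁/k = F₁·τ = 568.7 × 7339 = 4.1740×10^6 mol.
M(t) = M_∞ + (M₀ − M_∞)·e^(−t/τ); t/τ = 11800/7339 = 1.608, so e^(−t/τ) = 0.2003.
M(t) = 4.1740×10^6 − 1.945×10^6 × 0.2003 = 3.7843×10^6 mol.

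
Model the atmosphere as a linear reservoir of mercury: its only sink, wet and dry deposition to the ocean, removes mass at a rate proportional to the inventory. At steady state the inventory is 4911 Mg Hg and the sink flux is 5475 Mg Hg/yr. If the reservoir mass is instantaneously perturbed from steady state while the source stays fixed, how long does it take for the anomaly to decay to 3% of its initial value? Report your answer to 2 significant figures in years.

For a linear reservoir the anomaly decays as exp(−t/τ) with τ = M/F = 4911/5475 = 0.8970 yr.
exp(−t/τ) = 0.03 ⇒ t = −τ ln(0.03) = 0.8970 × 3.507 = 3.145 yr.

3.1 yr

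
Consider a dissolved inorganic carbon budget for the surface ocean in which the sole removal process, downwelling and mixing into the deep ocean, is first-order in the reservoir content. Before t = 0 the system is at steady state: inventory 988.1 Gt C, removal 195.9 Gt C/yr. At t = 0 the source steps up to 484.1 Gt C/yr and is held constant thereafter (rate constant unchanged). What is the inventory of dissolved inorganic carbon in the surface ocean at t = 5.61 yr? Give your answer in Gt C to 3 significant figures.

1960 Gt C

τ = M₀/F₀ = 988.1/195.9 = 5.044 yr; rate constant k = 1/τ.
New steady state M_∞ = F₁/k = F₁·τ = 484.1 × 5.044 = 2441.8 Gt C.
M(t) = M_∞ + (M₀ − M_∞)·e^(−t/τ); t/τ = 5.61/5.044 = 1.112, so e^(−t/τ) = 0.3288.
M(t) = 2441.8 − 1454 × 0.3288 = 1963.8 Gt C.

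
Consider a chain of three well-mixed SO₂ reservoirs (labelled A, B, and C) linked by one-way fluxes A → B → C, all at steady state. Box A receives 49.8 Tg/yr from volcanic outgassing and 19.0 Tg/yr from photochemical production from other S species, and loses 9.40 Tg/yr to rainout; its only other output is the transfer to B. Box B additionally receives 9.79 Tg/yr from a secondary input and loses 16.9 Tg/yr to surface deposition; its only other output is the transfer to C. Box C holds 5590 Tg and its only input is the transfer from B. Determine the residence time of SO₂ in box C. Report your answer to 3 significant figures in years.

Box A: F(A→B) = (49.8 + 19.0) − 9.40 = 59.400 Tg/yr.
Box B: F(B→C) = (59.400 + 9.79) − 16.9 = 52.290 Tg/yr.
Box C throughput = its input = 52.290 Tg/yr; τ = 5590 / 52.290 = 106.9 yr.

107 yr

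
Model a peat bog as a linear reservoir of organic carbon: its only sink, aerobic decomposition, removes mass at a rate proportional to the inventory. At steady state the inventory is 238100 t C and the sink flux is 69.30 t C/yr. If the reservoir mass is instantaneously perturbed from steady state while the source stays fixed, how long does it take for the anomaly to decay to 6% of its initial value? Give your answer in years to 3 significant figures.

For a linear reservoir the anomaly decays as exp(−t/τ) with τ = M/F = 238100/69.30 = 3436 yr.
exp(−t/τ) = 0.06 ⇒ t = −τ ln(0.06) = 3436 × 2.813 = 9666 yr.

9670 yr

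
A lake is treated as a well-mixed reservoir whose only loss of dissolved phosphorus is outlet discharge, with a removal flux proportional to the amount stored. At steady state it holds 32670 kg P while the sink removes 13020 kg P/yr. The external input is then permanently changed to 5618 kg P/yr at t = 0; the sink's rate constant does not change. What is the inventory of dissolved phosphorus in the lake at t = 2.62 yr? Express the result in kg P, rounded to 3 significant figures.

τ = M₀/F₀ = 32670/13020 = 2.509 yr; rate constant k = 1/τ.
New steady state M_∞ = F₁/k = F₁·τ = 5618 × 2.509 = 14097 kg P.
M(t) = M_∞ + (M₀ − M_∞)·e^(−t/τ); t/τ = 2.62/2.509 = 1.044, so e^(−t/τ) = 0.3520.
M(t) = 14097 + 18570 × 0.3520 = 20634 kg P.

20600 kg P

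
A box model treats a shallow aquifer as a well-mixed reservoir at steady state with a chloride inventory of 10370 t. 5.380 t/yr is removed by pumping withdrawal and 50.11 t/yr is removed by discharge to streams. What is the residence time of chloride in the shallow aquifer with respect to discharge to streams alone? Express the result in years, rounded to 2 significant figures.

Residence time with respect to a single sink: τ = M / F_sink.
τ = 10370 / 50.11 = 206.9 yr.

210 yr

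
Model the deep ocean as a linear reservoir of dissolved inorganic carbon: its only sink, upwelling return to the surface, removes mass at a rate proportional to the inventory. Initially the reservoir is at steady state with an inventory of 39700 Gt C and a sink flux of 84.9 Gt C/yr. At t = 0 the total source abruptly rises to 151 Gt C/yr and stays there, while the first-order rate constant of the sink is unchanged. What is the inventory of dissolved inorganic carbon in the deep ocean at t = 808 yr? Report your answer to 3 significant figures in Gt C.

65100 Gt C

τ = M₀/F₀ = 39700/84.9 = 467.6 yr; rate constant k = 1/τ.
New steady state M_∞ = F₁/k = F₁·τ = 151 × 467.6 = 70609 Gt C.
M(t) = M_∞ + (M₀ − M_∞)·e^(−t/τ); t/τ = 808/467.6 = 1.728, so e^(−t/τ) = 0.1777.
M(t) = 70609 − 30910 × 0.1777 = 65118 Gt C.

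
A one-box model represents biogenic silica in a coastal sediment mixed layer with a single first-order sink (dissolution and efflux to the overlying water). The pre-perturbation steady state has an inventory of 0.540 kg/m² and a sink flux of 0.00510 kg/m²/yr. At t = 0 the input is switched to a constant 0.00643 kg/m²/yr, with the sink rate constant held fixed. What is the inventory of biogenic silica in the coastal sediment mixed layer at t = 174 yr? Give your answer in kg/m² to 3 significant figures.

τ = M₀/F₀ = 0.540/0.00510 = 105.9 yr; rate constant k = 1/τ.
New steady state M_∞ = F₁/k = F₁·τ = 0.00643 × 105.9 = 0.68082 kg/m².
M(t) = M_∞ + (M₀ − M_∞)·e^(−t/τ); t/τ = 174/105.9 = 1.643, so e^(−t/τ) = 0.1933.
M(t) = 0.68082 − 0.1408 × 0.1933 = 0.65360 kg/m².

0.654 kg/m²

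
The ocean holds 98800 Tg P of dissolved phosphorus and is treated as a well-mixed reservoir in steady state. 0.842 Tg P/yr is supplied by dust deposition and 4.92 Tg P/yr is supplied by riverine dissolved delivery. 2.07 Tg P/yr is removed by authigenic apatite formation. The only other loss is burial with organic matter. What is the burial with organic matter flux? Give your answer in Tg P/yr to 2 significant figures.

3.7 Tg P/yr

At steady state ΣF_in = ΣF_out.
ΣF_in = 0.842 + 4.92 = 5.7620 Tg P/yr.
Burial with organic matter flux = ΣF_in − (2.07) = 5.7620 − 2.070 = 3.692 Tg P/yr.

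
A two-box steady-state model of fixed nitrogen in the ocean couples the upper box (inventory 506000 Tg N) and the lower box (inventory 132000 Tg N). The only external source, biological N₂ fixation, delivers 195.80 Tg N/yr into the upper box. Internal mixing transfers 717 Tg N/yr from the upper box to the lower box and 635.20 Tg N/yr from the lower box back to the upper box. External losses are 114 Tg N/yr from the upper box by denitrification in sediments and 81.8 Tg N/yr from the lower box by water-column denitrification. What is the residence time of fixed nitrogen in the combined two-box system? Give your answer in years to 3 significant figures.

For the system as a whole, the A↔B exchange is internal and contributes nothing to the throughput; only the external sinks remove mass.
M_total = 506000 + 132000 = 638000 Tg N.
ΣF_external_out = 114 + 81.8 = 195.80 Tg N/yr.
τ = M_total / ΣF_ext = 638000 / 195.80 = 3258 yr.

3260 yr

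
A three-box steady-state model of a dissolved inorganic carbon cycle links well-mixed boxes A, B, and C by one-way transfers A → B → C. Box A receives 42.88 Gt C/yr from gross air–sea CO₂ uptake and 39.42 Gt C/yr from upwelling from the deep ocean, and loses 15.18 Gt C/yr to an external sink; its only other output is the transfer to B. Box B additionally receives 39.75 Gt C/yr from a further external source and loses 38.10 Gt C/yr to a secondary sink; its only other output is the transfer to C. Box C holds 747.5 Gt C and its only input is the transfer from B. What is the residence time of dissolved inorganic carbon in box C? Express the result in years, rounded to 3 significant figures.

Box A: F(A→B) = (42.88 + 39.42) − 15.18 = 67.120 Gt C/yr.
Box B: F(B→C) = (67.120 + 39.75) − 38.10 = 68.770 Gt C/yr.
Box C throughput = its input = 68.770 Gt C/yr; τ = 747.5 / 68.770 = 10.87 yr.

10.9 yr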